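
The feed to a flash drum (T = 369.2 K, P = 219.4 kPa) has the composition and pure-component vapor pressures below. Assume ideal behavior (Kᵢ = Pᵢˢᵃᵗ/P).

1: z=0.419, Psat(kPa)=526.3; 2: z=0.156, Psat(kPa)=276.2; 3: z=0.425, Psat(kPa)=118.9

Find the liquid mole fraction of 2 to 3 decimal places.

x_2 = 0.129

Raoult's law: Kᵢ = Pᵢˢᵃᵗ/P = Pᵢˢᵃᵗ/219.4.
  K_1 = 526.3/219.4 = 2.39881, K_2 = 276.2/219.4 = 1.25889, K_3 = 118.9/219.4 = 0.54193
Rachford–Rice: g(β) = Σ zᵢ(Kᵢ−1)/(1+β(Kᵢ−1)) = 0.
Feasibility: ΣzᵢKᵢ = 1.432, Σzᵢ/Kᵢ = 1.083 — both > 1, two phases present.
Newton–Raphson from β = 0.53:
  β = 0.530: g = 0.1150, g' = -0.434 → β = 0.795
  β = 0.795: g = 0.0048, g' = -0.412 → β = 0.807
Converged at β = 0.807.
Compositions from xᵢ = zᵢ/(1+β(Kᵢ−1)), yᵢ = Kᵢxᵢ:
  1: x = 0.197, y = 0.472
  2: x = 0.129, y = 0.162
  3: x = 0.674, y = 0.365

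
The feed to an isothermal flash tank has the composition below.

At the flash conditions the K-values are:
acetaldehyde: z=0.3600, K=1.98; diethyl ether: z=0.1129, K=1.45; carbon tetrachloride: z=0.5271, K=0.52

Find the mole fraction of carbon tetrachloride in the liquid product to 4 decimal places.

Iterate (Newton) starting at ψ = 0.5:
  ψ = 0.5000: g = -0.05465, g' = -0.3812 → ψ = 0.3566
  ψ = 0.3566: g = -0.00006, g' = -0.3836 → ψ = 0.3565
Converged at ψ = 0.3565.
Compositions from xᵢ = zᵢ/(1+ψ(Kᵢ−1)), yᵢ = Kᵢxᵢ:
  acetaldehyde: x = 0.2668, y = 0.5283
  diethyl ether: x = 0.0973, y = 0.1411
  carbon tetrachloride: x = 0.6359, y = 0.3307

x_carbon tetrachloride = 0.6359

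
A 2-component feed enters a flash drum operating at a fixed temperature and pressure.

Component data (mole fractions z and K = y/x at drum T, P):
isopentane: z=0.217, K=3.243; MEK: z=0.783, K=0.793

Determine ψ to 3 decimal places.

ψ = 0.699

Binary case is linear: z₁(K₁−1)(1+ψ(K₂−1)) + z₂(K₂−1)(1+ψ(K₁−1)) = 0
⇒ ψ = [z₁(K₁−1)+z₂(K₂−1)] / [−(K₁−1)(K₂−1)] = 0.3246/0.4643 = 0.699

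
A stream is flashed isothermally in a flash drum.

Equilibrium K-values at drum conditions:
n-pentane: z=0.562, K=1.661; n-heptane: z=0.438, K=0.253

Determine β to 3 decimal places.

β = 0.090

Newton iteration, β⁰ = 0.5:
  β = 0.500: g = -0.2430, g' = -0.761 → β = 0.181
  β = 0.181: g = -0.0464, g' = -0.523 → β = 0.092
  β = 0.092: g = -0.0011, g' = -0.500 → β = 0.090
Converged at β = 0.090.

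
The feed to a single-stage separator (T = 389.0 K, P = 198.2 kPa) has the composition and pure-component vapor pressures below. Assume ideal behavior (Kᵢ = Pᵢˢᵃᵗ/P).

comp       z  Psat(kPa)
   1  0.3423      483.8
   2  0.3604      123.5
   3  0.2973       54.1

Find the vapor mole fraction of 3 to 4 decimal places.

Raoult's law: Kᵢ = Pᵢˢᵃᵗ/P = Pᵢˢᵃᵗ/198.2.
  K_1 = 483.8/198.2 = 2.440969, K_2 = 123.5/198.2 = 0.623108, K_3 = 54.1/198.2 = 0.272957
Newton–Raphson from V/F = 0.5:
  V/F = 0.5000: g = -0.22029, g' = -0.7058 → V/F = 0.1879
  V/F = 0.1879: g = -0.00837, g' = -0.7103 → V/F = 0.1761
  V/F = 0.1761: g = 0.00004, g' = -0.7176 → V/F = 0.1762
Converged at V/F = 0.1762.
Compositions from xᵢ = zᵢ/(1+V/F(Kᵢ−1)), yᵢ = Kᵢxᵢ:
  1: x = 0.2730, y = 0.6664
  2: x = 0.3860, y = 0.2405
  3: x = 0.3410, y = 0.0931

y_3 = 0.0931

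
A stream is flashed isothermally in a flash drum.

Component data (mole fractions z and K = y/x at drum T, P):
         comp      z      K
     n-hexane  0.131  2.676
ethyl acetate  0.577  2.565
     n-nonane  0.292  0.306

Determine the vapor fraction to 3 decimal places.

ψ = 0.836

Iterate (Newton) starting at ψ = 0.67:
  ψ = 0.670: g = 0.1655, g' = -0.910 → ψ = 0.852
  ψ = 0.852: g = -0.0183, g' = -1.164 → ψ = 0.836
Converged at ψ = 0.836.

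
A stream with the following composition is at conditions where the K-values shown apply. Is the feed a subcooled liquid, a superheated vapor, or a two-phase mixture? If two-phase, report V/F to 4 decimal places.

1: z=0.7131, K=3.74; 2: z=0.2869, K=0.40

superheated vapor

ΣzᵢKᵢ = 2.7818; Σzᵢ/Kᵢ = 0.9079.
Since Σzᵢ/Kᵢ < 1 the mixture is above its dew point — single vapor phase.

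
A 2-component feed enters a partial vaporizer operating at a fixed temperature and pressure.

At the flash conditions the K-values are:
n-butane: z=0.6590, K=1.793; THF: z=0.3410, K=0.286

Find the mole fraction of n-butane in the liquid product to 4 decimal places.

Let ψ = V/F and solve Σ zᵢ(Kᵢ−1)/(1+ψ(Kᵢ−1)) = 0.
Feasibility: ΣzᵢKᵢ = 1.2791, Σzᵢ/Kᵢ = 1.5598 — both > 1, two phases present.
Binary case is linear: z₁(K₁−1)(1+ψ(K₂−1)) + z₂(K₂−1)(1+ψ(K₁−1)) = 0
⇒ ψ = [z₁(K₁−1)+z₂(K₂−1)] / [−(K₁−1)(K₂−1)] = 0.27911/0.56620 = 0.4930
Compositions from xᵢ = zᵢ/(1+ψ(Kᵢ−1)), yᵢ = Kᵢxᵢ:
  n-butane: x = 0.4738, y = 0.8495
  THF: x = 0.5262, y = 0.1505

x_n-butane = 0.4738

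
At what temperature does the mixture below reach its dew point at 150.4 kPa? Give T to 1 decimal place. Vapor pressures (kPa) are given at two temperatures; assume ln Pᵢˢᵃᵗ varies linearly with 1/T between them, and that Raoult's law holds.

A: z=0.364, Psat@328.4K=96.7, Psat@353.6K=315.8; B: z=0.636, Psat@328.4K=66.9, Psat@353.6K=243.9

Dew-point temperature: Σzᵢ·P/Pᵢˢᵃᵗ(T) = 1. Interpolate ln Pᵢˢᵃᵗ = aᵢ + bᵢ/T.
  T = 328.4 K: ΣzᵢP/Pᵢˢᵃᵗ = 1.9960
  T = 353.6 K: ΣzᵢP/Pᵢˢᵃᵗ = 0.5655
  T = 341.0 K: ΣzᵢP/Pᵢˢᵃᵗ = 1.0377
  T = 347.3 K: ΣzᵢP/Pᵢˢᵃᵗ = 0.7618
  T = 344.1 K: ΣzᵢP/Pᵢˢᵃᵗ = 0.8900
  T = 342.6 K: ΣzᵢP/Pᵢˢᵃᵗ = 0.9583
  T = 341.8 K: ΣzᵢP/Pᵢˢᵃᵗ = 0.9971
Interpolating between 341.0 K and 341.8 K gives T ≈ 341.7 K.

T = 341.7 K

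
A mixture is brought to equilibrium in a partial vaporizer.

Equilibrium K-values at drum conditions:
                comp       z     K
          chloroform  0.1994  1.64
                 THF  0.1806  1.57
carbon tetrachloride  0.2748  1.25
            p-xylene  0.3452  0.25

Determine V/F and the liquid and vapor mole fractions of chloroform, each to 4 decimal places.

V/F = 0.1121, x_chloroform = 0.1861, y_chloroform = 0.3051

Rachford–Rice: g(V/F) = Σ zᵢ(Kᵢ−1)/(1+V/F(Kᵢ−1)) = 0.
Feasibility: ΣzᵢKᵢ = 1.0404, Σzᵢ/Kᵢ = 1.8373 — both > 1, two phases present.
Iterate (Newton) starting at V/F = 0.5:
  V/F = 0.5000: g = -0.17638, g' = -0.5931 → V/F = 0.2026
  V/F = 0.2026: g = -0.03464, g' = -0.3967 → V/F = 0.1153
  V/F = 0.1153: g = -0.00118, g' = -0.3714 → V/F = 0.1121
Converged at V/F = 0.1121.
Compositions from xᵢ = zᵢ/(1+V/F(Kᵢ−1)), yᵢ = Kᵢxᵢ:
  chloroform: x = 0.1861, y = 0.3051
  THF: x = 0.1698, y = 0.2665
  carbon tetrachloride: x = 0.2673, y = 0.3341
  p-xylene: x = 0.3769, y = 0.0942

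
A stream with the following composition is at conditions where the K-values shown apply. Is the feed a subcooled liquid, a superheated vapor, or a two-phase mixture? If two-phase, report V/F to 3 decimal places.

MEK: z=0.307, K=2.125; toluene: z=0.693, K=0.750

ΣzᵢKᵢ = 1.172; Σzᵢ/Kᵢ = 1.068.
Both exceed 1, so a two-phase solution exists.
Binary case is linear: z₁(K₁−1)(1+ψ(K₂−1)) + z₂(K₂−1)(1+ψ(K₁−1)) = 0
⇒ ψ = [z₁(K₁−1)+z₂(K₂−1)] / [−(K₁−1)(K₂−1)] = 0.1721/0.2812 = 0.612

two-phase, V/F = 0.612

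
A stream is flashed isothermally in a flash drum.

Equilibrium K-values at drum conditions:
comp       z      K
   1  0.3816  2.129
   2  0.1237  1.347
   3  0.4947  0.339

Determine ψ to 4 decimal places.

Rachford–Rice: g(ψ) = Σ zᵢ(Kᵢ−1)/(1+ψ(Kᵢ−1)) = 0.
Feasibility: ΣzᵢKᵢ = 1.1468, Σzᵢ/Kᵢ = 1.7304 — both > 1, two phases present.
Newton iteration, ψ⁰ = 0.62:
  ψ = 0.6200: g = -0.26531, g' = -0.7989 → ψ = 0.2879
  ψ = 0.2879: g = -0.03970, g' = -0.6190 → ψ = 0.2238
Converged at ψ = 0.2238.

ψ = 0.2238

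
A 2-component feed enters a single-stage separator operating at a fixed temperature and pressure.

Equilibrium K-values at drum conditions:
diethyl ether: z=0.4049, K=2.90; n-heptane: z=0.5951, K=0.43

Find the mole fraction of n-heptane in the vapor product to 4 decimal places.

Rachford–Rice: g(ψ) = Σ zᵢ(Kᵢ−1)/(1+ψ(Kᵢ−1)) = 0.
Check two-phase: ΣzᵢKᵢ = 1.4301 > 1 and Σzᵢ/Kᵢ = 1.5236 > 1, so g(0) = 0.4301 > 0 and g(1) = -0.5236 < 0.
Binary case is linear: z₁(K₁−1)(1+ψ(K₂−1)) + z₂(K₂−1)(1+ψ(K₁−1)) = 0
⇒ ψ = [z₁(K₁−1)+z₂(K₂−1)] / [−(K₁−1)(K₂−1)] = 0.43010/1.08300 = 0.3971
Compositions from xᵢ = zᵢ/(1+ψ(Kᵢ−1)), yᵢ = Kᵢxᵢ:
  diethyl ether: x = 0.2308, y = 0.6692
  n-heptane: x = 0.7692, y = 0.3308

y_n-heptane = 0.3308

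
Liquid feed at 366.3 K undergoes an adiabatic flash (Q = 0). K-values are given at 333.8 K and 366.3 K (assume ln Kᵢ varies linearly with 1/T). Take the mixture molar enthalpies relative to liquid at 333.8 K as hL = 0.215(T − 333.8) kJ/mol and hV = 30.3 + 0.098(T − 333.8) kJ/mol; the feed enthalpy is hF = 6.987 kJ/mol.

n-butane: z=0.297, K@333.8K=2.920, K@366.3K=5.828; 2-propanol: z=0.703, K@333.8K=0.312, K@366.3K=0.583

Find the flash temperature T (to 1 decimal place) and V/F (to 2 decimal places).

Adiabatic flash: solve Rachford–Rice at each trial T, then check hF = ψ·hV(T) + (1−ψ)·hL(T).
  T = 333.8 K: K = (2.920, 0.312), RR gives ψ = 0.066, H_out = 1.986 kJ/mol
  T = 366.3 K: K = (5.828, 0.583), RR gives ψ = 0.567, H_out = 22.002 kJ/mol
  T = 350.1 K: K = (4.196, 0.433), RR gives ψ = 0.304, H_out = 12.136 kJ/mol
  T = 342.0 K: K = (3.520, 0.369), RR gives ψ = 0.192, H_out = 7.396 kJ/mol
  T = 337.9 K: K = (3.209, 0.340), RR gives ψ = 0.132, H_out = 4.809 kJ/mol
  T = 339.9 K: K = (3.358, 0.354), RR gives ψ = 0.162, H_out = 6.095 kJ/mol
Linear interpolation between T = 339.9 (H_out = 6.095) and T = 342.0 (H_out = 7.396) on hF = 6.987 gives T ≈ 341.3 K, at which ψ = 0.18.

T = 341.3 K, V/F = 0.18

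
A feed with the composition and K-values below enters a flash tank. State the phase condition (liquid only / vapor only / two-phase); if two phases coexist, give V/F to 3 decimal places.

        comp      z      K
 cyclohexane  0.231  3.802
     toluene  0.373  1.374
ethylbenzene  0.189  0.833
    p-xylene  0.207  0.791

ΣzᵢKᵢ = 1.712; Σzᵢ/Kᵢ = 0.821.
Since Σzᵢ/Kᵢ < 1 the mixture is above its dew point — single vapor phase.

vapor only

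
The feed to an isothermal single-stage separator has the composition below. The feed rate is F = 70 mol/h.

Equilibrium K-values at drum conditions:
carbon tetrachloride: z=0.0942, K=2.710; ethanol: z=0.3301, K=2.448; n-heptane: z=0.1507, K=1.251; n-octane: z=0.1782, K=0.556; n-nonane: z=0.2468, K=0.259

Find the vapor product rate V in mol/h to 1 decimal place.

V = 35.5 mol/h

Rachford–Rice: g(V/F) = Σ zᵢ(Kᵢ−1)/(1+V/F(Kᵢ−1)) = 0.
g(0) = ΣzᵢKᵢ − 1 = 0.4149 and g(1) = 1 − Σzᵢ/Kᵢ = -0.5635, so a root lies in (0, 1).
Newton–Raphson from V/F = 0.68:
  V/F = 0.6800: g = -0.13433, g' = -0.8642 → V/F = 0.5246
  V/F = 0.5246: g = -0.01232, g' = -0.7298 → V/F = 0.5077
  V/F = 0.5077: g = -0.00006, g' = -0.7231 → V/F = 0.5076
Converged at V/F = 0.5076.
Then V = V/F·F = 0.5076·70 = 35.5 mol/h and L = F − V = 34.5 mol/h.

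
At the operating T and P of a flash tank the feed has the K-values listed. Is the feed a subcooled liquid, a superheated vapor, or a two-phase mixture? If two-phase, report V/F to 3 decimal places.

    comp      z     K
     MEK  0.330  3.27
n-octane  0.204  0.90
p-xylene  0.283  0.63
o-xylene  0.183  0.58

two-phase, V/F = 0.745

ΣzᵢKᵢ = 1.547; Σzᵢ/Kᵢ = 1.092.
Both exceed 1, so a two-phase solution exists.
Newton iteration, ψ⁰ = 0.64:
  ψ = 0.640: g = 0.0413, g' = -0.412 → ψ = 0.740
  ψ = 0.740: g = 0.0017, g' = -0.381 → ψ = 0.745
Converged at ψ = 0.745.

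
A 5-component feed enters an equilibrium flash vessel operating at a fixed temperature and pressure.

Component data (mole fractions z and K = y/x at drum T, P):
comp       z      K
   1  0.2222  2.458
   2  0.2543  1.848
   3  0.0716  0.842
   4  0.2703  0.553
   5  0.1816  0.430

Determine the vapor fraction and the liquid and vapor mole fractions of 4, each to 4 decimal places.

Let ψ = V/F and solve Σ zᵢ(Kᵢ−1)/(1+ψ(Kᵢ−1)) = 0.
g(0) = ΣzᵢKᵢ − 1 = 0.3040 and g(1) = 1 − Σzᵢ/Kᵢ = -0.2242, so a root lies in (0, 1).
Newton–Raphson from ψ = 0.5:
  ψ = 0.5000: g = 0.02615, g' = -0.4553 → ψ = 0.5574
  ψ = 0.5574: g = 0.00010, g' = -0.4528 → ψ = 0.5577
Converged at ψ = 0.5577.
Compositions from xᵢ = zᵢ/(1+ψ(Kᵢ−1)), yᵢ = Kᵢxᵢ:
  1: x = 0.1226, y = 0.3012
  2: x = 0.1727, y = 0.3191
  3: x = 0.0785, y = 0.0661
  4: x = 0.3601, y = 0.1991
  5: x = 0.2662, y = 0.1145

ψ = 0.5577, x_4 = 0.3601, y_4 = 0.1991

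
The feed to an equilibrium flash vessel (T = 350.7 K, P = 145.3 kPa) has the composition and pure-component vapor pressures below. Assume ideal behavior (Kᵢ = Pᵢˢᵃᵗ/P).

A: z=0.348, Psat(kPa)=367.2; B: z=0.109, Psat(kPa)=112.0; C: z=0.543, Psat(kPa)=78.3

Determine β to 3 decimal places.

Raoult's law: Kᵢ = Pᵢˢᵃᵗ/P = Pᵢˢᵃᵗ/145.3.
  K_A = 367.2/145.3 = 2.52719, K_B = 112.0/145.3 = 0.77082, K_C = 78.3/145.3 = 0.53889
Rachford–Rice: g(β) = Σ zᵢ(Kᵢ−1)/(1+β(Kᵢ−1)) = 0.
Check two-phase: ΣzᵢKᵢ = 1.256 > 1 and Σzᵢ/Kᵢ = 1.287 > 1, so g(0) = 0.256 > 0 and g(1) = -0.287 < 0.
Newton iteration, β⁰ = 0.42:
  β = 0.420: g = -0.0144, g' = -0.486 → β = 0.390
  β = 0.390: g = 0.0002, g' = -0.497 → β = 0.391
Converged at β = 0.391.

β = 0.391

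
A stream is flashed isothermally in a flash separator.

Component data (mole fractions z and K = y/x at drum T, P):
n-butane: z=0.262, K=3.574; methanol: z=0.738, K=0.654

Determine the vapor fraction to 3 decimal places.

Rachford–Rice: g(ψ) = Σ zᵢ(Kᵢ−1)/(1+ψ(Kᵢ−1)) = 0.
g(0) = ΣzᵢKᵢ − 1 = 0.419 and g(1) = 1 − Σzᵢ/Kᵢ = -0.202, so a root lies in (0, 1).
Newton iteration, ψ⁰ = 0.36:
  ψ = 0.360: g = 0.0584, g' = -0.583 → ψ = 0.460
  ψ = 0.460: g = 0.0050, g' = -0.489 → ψ = 0.470
  ψ = 0.470: g = 0.0000, g' = -0.481 → ψ = 0.471
Converged at ψ = 0.471.

ψ = 0.471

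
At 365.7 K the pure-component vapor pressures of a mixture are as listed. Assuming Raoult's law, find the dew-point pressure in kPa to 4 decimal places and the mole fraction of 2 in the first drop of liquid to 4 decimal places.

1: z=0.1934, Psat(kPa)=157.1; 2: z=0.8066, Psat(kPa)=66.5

At the dew point ψ → 1, so Σzᵢ/Kᵢ = 1 with Kᵢ = Pᵢˢᵃᵗ/P ⇒ 1/P = Σzᵢ/Pᵢˢᵃᵗ.
1/P = 0.1934/157.1 + 0.8066/66.5 = 0.0133604 ⇒ P = 74.8481 kPa
xᵢ = zᵢP/Pᵢˢᵃᵗ ⇒ x_2 = 0.8066·74.8481/66.5 = 0.9079

Pdew = 74.8481 kPa, x_2 = 0.9079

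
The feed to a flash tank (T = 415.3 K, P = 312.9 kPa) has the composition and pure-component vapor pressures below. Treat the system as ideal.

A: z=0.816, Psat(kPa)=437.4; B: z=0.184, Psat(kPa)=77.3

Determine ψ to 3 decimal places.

ψ = 0.621

Raoult's law: Kᵢ = Pᵢˢᵃᵗ/P = Pᵢˢᵃᵗ/312.9.
  K_A = 437.4/312.9 = 1.39789, K_B = 77.3/312.9 = 0.24704
Let ψ = V/F and solve Σ zᵢ(Kᵢ−1)/(1+ψ(Kᵢ−1)) = 0.
g(0) = ΣzᵢKᵢ − 1 = 0.186 and g(1) = 1 − Σzᵢ/Kᵢ = -0.329, so a root lies in (0, 1).
Binary case is linear: z₁(K₁−1)(1+ψ(K₂−1)) + z₂(K₂−1)(1+ψ(K₁−1)) = 0
⇒ ψ = [z₁(K₁−1)+z₂(K₂−1)] / [−(K₁−1)(K₂−1)] = 0.1861/0.2996 = 0.621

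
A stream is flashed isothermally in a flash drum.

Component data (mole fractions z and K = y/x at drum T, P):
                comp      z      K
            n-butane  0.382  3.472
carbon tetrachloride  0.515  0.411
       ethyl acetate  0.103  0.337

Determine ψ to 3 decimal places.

ψ = 0.385

Newton–Raphson from ψ = 0.5:
  ψ = 0.500: g = -0.1098, g' = -0.927 → ψ = 0.382
  ψ = 0.382: g = 0.0032, g' = -0.997 → ψ = 0.385
Converged at ψ = 0.385.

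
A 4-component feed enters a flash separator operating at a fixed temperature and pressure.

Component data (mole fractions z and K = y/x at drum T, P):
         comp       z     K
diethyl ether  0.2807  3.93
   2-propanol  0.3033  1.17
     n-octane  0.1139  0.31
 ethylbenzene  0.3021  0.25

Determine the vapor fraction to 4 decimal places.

Rachford–Rice: g(ψ) = Σ zᵢ(Kᵢ−1)/(1+ψ(Kᵢ−1)) = 0.
Check two-phase: ΣzᵢKᵢ = 1.5688 > 1 and Σzᵢ/Kᵢ = 1.9065 > 1, so g(0) = 0.5688 > 0 and g(1) = -0.9065 < 0.
Iterate (Newton) starting at ψ = 0.48:
  ψ = 0.4800: g = -0.08209, g' = -0.9597 → ψ = 0.3945
Converged at ψ = 0.3945.

ψ = 0.3945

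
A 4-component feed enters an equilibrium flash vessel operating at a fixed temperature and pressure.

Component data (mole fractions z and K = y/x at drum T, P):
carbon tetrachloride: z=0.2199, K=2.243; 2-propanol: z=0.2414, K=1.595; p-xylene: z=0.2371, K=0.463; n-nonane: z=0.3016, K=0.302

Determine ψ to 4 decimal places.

Rachford–Rice: g(ψ) = Σ zᵢ(Kᵢ−1)/(1+ψ(Kᵢ−1)) = 0.
Check two-phase: ΣzᵢKᵢ = 1.0791 > 1 and Σzᵢ/Kᵢ = 1.7602 > 1, so g(0) = 0.0791 > 0 and g(1) = -0.7602 < 0.
Iterate (Newton) starting at ψ = 0.5:
  ψ = 0.5000: g = -0.21816, g' = -0.6545 → ψ = 0.1667
  ψ = 0.1667: g = -0.02097, g' = -0.5745 → ψ = 0.1302
  ψ = 0.1302: g = 0.00013, g' = -0.5821 → ψ = 0.1304
Converged at ψ = 0.1304.

ψ = 0.1304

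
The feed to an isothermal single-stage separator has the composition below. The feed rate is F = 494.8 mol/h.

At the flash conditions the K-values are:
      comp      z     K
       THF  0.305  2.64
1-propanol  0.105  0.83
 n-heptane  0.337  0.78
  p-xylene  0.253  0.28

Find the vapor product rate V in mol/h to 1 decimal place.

V = 152.3 mol/h

Let ψ = V/F and solve Σ zᵢ(Kᵢ−1)/(1+ψ(Kᵢ−1)) = 0.
Check two-phase: ΣzᵢKᵢ = 1.226 > 1 and Σzᵢ/Kᵢ = 1.578 > 1, so g(0) = 0.226 > 0 and g(1) = -0.578 < 0.
Newton iteration, ψ⁰ = 0.68:
  ψ = 0.680: g = -0.2278, g' = -0.713 → ψ = 0.361
  ψ = 0.361: g = -0.0313, g' = -0.586 → ψ = 0.307
  ψ = 0.307: g = 0.0004, g' = -0.601 → ψ = 0.308
Converged at ψ = 0.308.
Then V = ψ·F = 0.3078·494.8 = 152.3 mol/h and L = F − V = 342.5 mol/h.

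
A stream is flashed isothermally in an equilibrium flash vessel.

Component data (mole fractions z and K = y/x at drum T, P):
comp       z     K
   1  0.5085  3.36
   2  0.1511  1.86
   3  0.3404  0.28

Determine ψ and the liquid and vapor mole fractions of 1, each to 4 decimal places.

ψ = 0.7333, x_1 = 0.1862, y_1 = 0.6257

Rachford–Rice: g(ψ) = Σ zᵢ(Kᵢ−1)/(1+ψ(Kᵢ−1)) = 0.
Check two-phase: ΣzᵢKᵢ = 2.0849 > 1 and Σzᵢ/Kᵢ = 1.4483 > 1, so g(0) = 1.0849 > 0 and g(1) = -0.4483 < 0.
Iterate (Newton) starting at ψ = 0.5:
  ψ = 0.5000: g = 0.25841, g' = -1.0814 → ψ = 0.7390
  ψ = 0.7390: g = -0.00694, g' = -1.2238 → ψ = 0.7333
Converged at ψ = 0.7333.
Compositions from xᵢ = zᵢ/(1+ψ(Kᵢ−1)), yᵢ = Kᵢxᵢ:
  1: x = 0.1862, y = 0.6257
  2: x = 0.0927, y = 0.1724
  3: x = 0.7211, y = 0.2019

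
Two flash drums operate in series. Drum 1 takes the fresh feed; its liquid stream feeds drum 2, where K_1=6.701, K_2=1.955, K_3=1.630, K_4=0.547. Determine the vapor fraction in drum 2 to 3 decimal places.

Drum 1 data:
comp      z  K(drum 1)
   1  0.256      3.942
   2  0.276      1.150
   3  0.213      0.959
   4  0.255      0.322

Drum 1:
Let ψ₁ = V/F and solve Σ zᵢ(Kᵢ−1)/(1+ψ₁(Kᵢ−1)) = 0.
g(0) = ΣzᵢKᵢ − 1 = 0.613 and g(1) = 1 − Σzᵢ/Kᵢ = -0.319, so a root lies in (0, 1).
Newton–Raphson from ψ₁ = 0.5:
  ψ₁ = 0.500: g = 0.0728, g' = -0.637 → ψ₁ = 0.614
  ψ₁ = 0.614: g = 0.0009, g' = -0.631 → ψ₁ = 0.616
Converged at ψ₁ = 0.616.
Drum-1 compositions:
  1: x = 0.091, y = 0.359
  2: x = 0.253, y = 0.291
  3: x = 0.219, y = 0.210
  4: x = 0.438, y = 0.141
Drum-2 feed = drum-1 liquid: z₂ = (0.0910, 0.2527, 0.2185, 0.4378).
Drum 2:
Iterate (Newton) starting at ψ₂ = 0.5:
  ψ₂ = 0.500: g = 0.1464, g' = -0.505 → ψ₂ = 0.790
  ψ₂ = 0.790: g = 0.0151, g' = -0.429 → ψ₂ = 0.825
Converged at ψ₂ = 0.825.
  1: x = 0.016, y = 0.107
  2: x = 0.141, y = 0.276
  3: x = 0.144, y = 0.234
  4: x = 0.699, y = 0.382

V/F (drum 2) = 0.825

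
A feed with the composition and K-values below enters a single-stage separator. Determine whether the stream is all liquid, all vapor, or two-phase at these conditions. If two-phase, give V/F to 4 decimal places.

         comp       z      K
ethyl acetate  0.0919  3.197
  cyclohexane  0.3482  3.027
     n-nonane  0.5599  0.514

two-phase, V/F = 0.6339

ΣzᵢKᵢ = 1.6356; Σzᵢ/Kᵢ = 1.2331.
Both exceed 1, so a two-phase solution exists.
Newton iteration, ψ⁰ = 0.5:
  ψ = 0.5000: g = 0.08729, g' = -0.6844 → ψ = 0.6275
  ψ = 0.6275: g = 0.00401, g' = -0.6293 → ψ = 0.6339
Converged at ψ = 0.6339.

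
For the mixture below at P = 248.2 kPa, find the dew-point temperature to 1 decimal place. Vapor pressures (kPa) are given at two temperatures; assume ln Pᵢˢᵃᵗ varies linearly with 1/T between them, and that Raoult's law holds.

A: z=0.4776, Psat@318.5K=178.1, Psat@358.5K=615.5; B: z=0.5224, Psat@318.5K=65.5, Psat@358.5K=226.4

T = 349.0 K

Dew-point temperature: Σzᵢ·P/Pᵢˢᵃᵗ(T) = 1. Interpolate ln Pᵢˢᵃᵗ = aᵢ + bᵢ/T.
  T = 318.5 K: ΣzᵢP/Pᵢˢᵃᵗ = 2.6451
  T = 358.5 K: ΣzᵢP/Pᵢˢᵃᵗ = 0.7653
  T = 338.5 K: ΣzᵢP/Pᵢˢᵃᵗ = 1.3716
  T = 348.5 K: ΣzᵢP/Pᵢˢᵃᵗ = 1.0160
  T = 353.5 K: ΣzᵢP/Pᵢˢᵃᵗ = 0.8800
  T = 351.0 K: ΣzᵢP/Pᵢˢᵃᵗ = 0.9451
  T = 349.8 K: ΣzᵢP/Pᵢˢᵃᵗ = 0.9784
  T = 349.1 K: ΣzᵢP/Pᵢˢᵃᵗ = 0.9984
Interpolating between 348.5 K and 349.1 K gives T ≈ 349.0 K.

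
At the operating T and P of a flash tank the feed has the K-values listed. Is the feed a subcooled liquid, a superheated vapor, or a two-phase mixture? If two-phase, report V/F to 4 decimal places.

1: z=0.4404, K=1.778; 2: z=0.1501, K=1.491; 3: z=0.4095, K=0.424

ΣzᵢKᵢ = 1.1805; Σzᵢ/Kᵢ = 1.3142.
Both exceed 1, so a two-phase solution exists.
Let ψ = V/F and solve Σ zᵢ(Kᵢ−1)/(1+ψ(Kᵢ−1)) = 0.
Iterate (Newton) starting at ψ = 0.5:
  ψ = 0.5000: g = -0.02543, g' = -0.4295 → ψ = 0.4408
  ψ = 0.4408: g = -0.00041, g' = -0.4163 → ψ = 0.4398
Converged at ψ = 0.4398.

two-phase, V/F = 0.4398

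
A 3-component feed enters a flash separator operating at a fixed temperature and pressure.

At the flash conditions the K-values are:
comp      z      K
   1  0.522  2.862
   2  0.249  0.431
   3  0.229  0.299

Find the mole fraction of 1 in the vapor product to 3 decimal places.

y_1 = 0.729

Rachford–Rice: g(V/F) = Σ zᵢ(Kᵢ−1)/(1+V/F(Kᵢ−1)) = 0.
Feasibility: ΣzᵢKᵢ = 1.670, Σzᵢ/Kᵢ = 1.526 — both > 1, two phases present.
Newton–Raphson from V/F = 0.43:
  V/F = 0.430: g = 0.1224, g' = -0.930 → V/F = 0.562
  V/F = 0.562: g = 0.0021, g' = -0.913 → V/F = 0.564
Converged at V/F = 0.564.
Compositions from xᵢ = zᵢ/(1+V/F(Kᵢ−1)), yᵢ = Kᵢxᵢ:
  1: x = 0.255, y = 0.729
  2: x = 0.367, y = 0.158
  3: x = 0.379, y = 0.113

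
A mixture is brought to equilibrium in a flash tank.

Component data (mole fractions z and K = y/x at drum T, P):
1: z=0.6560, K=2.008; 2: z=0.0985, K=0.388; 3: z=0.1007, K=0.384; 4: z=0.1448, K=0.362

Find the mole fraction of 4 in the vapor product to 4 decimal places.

y_4 = 0.0958

Newton iteration, β⁰ = 0.5:
  β = 0.5000: g = 0.12750, g' = -0.5782 → β = 0.7205
  β = 0.7205: g = -0.00731, g' = -0.6672 → β = 0.7096
  β = 0.7096: g = -0.00004, g' = -0.6592 → β = 0.7095
Converged at β = 0.7095.
Compositions from xᵢ = zᵢ/(1+β(Kᵢ−1)), yᵢ = Kᵢxᵢ:
  1: x = 0.3825, y = 0.7680
  2: x = 0.1741, y = 0.0675
  3: x = 0.1789, y = 0.0687
  4: x = 0.2646, y = 0.0958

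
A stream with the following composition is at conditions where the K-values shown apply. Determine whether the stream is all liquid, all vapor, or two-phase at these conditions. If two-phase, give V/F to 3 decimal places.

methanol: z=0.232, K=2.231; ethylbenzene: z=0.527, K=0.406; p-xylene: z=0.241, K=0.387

all liquid

ΣzᵢKᵢ = 0.825; Σzᵢ/Kᵢ = 2.025.
Since ΣzᵢKᵢ < 1 the mixture is below its bubble point — single liquid phase.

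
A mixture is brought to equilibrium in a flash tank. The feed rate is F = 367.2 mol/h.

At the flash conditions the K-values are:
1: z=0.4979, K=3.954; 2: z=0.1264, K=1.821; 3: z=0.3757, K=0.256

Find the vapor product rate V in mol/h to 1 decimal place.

V = 246.9 mol/h

Material balance + equilibrium reduce to Σ zᵢ(Kᵢ−1)/(1+ψ(Kᵢ−1)) = 0.
g(0) = ΣzᵢKᵢ − 1 = 1.2951 and g(1) = 1 − Σzᵢ/Kᵢ = -0.6629, so a root lies in (0, 1).
Iterate (Newton) starting at ψ = 0.33:
  ψ = 0.3300: g = 0.45595, g' = -1.5321 → ψ = 0.6276
  ψ = 0.6276: g = 0.05950, g' = -1.3024 → ψ = 0.6733
  ψ = 0.6733: g = -0.00114, g' = -1.3566 → ψ = 0.6724
Converged at ψ = 0.6724.
Then V = ψ·F = 0.6724·367.2 = 246.9 mol/h and L = F − V = 120.3 mol/h.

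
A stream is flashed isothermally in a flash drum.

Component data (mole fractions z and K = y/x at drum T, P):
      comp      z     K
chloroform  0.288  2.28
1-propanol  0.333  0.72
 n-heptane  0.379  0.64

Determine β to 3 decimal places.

β = 0.335

Let β = V/F and solve Σ zᵢ(Kᵢ−1)/(1+β(Kᵢ−1)) = 0.
g(0) = ΣzᵢKᵢ − 1 = 0.139 and g(1) = 1 − Σzᵢ/Kᵢ = -0.181, so a root lies in (0, 1).
Iterate (Newton) starting at β = 0.62:
  β = 0.620: g = -0.0829, g' = -0.266 → β = 0.309
  β = 0.309: g = 0.0087, g' = -0.336 → β = 0.335
Converged at β = 0.335.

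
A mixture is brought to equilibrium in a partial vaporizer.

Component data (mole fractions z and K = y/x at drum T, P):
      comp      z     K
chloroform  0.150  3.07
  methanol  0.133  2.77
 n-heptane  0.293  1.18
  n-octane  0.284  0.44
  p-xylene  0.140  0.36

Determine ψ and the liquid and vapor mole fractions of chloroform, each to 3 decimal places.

ψ = 0.454, x_chloroform = 0.077, y_chloroform = 0.237

Rachford–Rice: g(ψ) = Σ zᵢ(Kᵢ−1)/(1+ψ(Kᵢ−1)) = 0.
g(0) = ΣzᵢKᵢ − 1 = 0.350 and g(1) = 1 − Σzᵢ/Kᵢ = -0.380, so a root lies in (0, 1).
Newton iteration, ψ⁰ = 0.5:
  ψ = 0.500: g = -0.0268, g' = -0.576 → ψ = 0.453
  ψ = 0.453: g = 0.0001, g' = -0.581 → ψ = 0.454
Converged at ψ = 0.454.
Compositions from xᵢ = zᵢ/(1+ψ(Kᵢ−1)), yᵢ = Kᵢxᵢ:
  chloroform: x = 0.077, y = 0.237
  methanol: x = 0.074, y = 0.204
  n-heptane: x = 0.271, y = 0.320
  n-octane: x = 0.381, y = 0.168
  p-xylene: x = 0.197, y = 0.071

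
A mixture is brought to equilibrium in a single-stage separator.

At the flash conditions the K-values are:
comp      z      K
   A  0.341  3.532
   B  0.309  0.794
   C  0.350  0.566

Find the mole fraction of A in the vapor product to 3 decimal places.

Material balance + equilibrium reduce to Σ zᵢ(Kᵢ−1)/(1+ψ(Kᵢ−1)) = 0.
Check two-phase: ΣzᵢKᵢ = 1.648 > 1 and Σzᵢ/Kᵢ = 1.104 > 1, so g(0) = 0.648 > 0 and g(1) = -0.104 < 0.
Newton–Raphson from ψ = 0.59:
  ψ = 0.590: g = 0.0696, g' = -0.488 → ψ = 0.733
  ψ = 0.733: g = 0.0047, g' = -0.428 → ψ = 0.744
Converged at ψ = 0.744.
Compositions from xᵢ = zᵢ/(1+ψ(Kᵢ−1)), yᵢ = Kᵢxᵢ:
  A: x = 0.118, y = 0.418
  B: x = 0.365, y = 0.290
  C: x = 0.517, y = 0.293

y_A = 0.418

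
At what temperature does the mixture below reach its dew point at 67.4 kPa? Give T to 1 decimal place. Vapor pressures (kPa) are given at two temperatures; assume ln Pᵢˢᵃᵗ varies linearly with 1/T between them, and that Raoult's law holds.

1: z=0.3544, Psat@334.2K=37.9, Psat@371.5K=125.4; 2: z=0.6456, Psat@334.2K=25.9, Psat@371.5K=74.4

T = 362.1 K

Dew-point temperature: Σzᵢ·P/Pᵢˢᵃᵗ(T) = 1. Interpolate ln Pᵢˢᵃᵗ = aᵢ + bᵢ/T.
  T = 334.2 K: ΣzᵢP/Pᵢˢᵃᵗ = 2.3103
  T = 371.5 K: ΣzᵢP/Pᵢˢᵃᵗ = 0.7753
  T = 352.9 K: ΣzᵢP/Pᵢˢᵃᵗ = 1.2978
  T = 362.2 K: ΣzᵢP/Pᵢˢᵃᵗ = 0.9964
  T = 357.5 K: ΣzᵢP/Pᵢˢᵃᵗ = 1.1368
  T = 359.9 K: ΣzᵢP/Pᵢˢᵃᵗ = 1.0623
Interpolating between 359.9 K and 362.2 K gives T ≈ 362.1 K.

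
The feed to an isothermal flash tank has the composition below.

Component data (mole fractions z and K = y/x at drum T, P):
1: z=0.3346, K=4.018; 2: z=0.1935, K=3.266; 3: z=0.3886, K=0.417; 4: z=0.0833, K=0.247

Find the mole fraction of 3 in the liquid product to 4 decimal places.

Iterate (Newton) starting at ψ = 0.67:
  ψ = 0.6700: g = 0.00991, g' = -1.0384 → ψ = 0.6795
Converged at ψ = 0.6795.
Compositions from xᵢ = zᵢ/(1+ψ(Kᵢ−1)), yᵢ = Kᵢxᵢ:
  1: x = 0.1097, y = 0.4407
  2: x = 0.0762, y = 0.2488
  3: x = 0.6436, y = 0.2684
  4: x = 0.1706, y = 0.0421

x_3 = 0.6436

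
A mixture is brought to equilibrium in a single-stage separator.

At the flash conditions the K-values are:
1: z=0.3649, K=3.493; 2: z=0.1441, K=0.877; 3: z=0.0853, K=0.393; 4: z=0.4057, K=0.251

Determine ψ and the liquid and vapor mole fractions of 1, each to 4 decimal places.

ψ = 0.3408, x_1 = 0.1973, y_1 = 0.6891

Let ψ = V/F and solve Σ zᵢ(Kᵢ−1)/(1+ψ(Kᵢ−1)) = 0.
g(0) = ΣzᵢKᵢ − 1 = 0.5363 and g(1) = 1 − Σzᵢ/Kᵢ = -1.1022, so a root lies in (0, 1).
Newton iteration, ψ⁰ = 0.58:
  ψ = 0.5800: g = -0.26435, g' = -1.1680 → ψ = 0.3537
  ψ = 0.3537: g = -0.01439, g' = -1.1150 → ψ = 0.3408
Converged at ψ = 0.3408.
Compositions from xᵢ = zᵢ/(1+ψ(Kᵢ−1)), yᵢ = Kᵢxᵢ:
  1: x = 0.1973, y = 0.6891
  2: x = 0.1504, y = 0.1319
  3: x = 0.1076, y = 0.0423
  4: x = 0.5448, y = 0.1367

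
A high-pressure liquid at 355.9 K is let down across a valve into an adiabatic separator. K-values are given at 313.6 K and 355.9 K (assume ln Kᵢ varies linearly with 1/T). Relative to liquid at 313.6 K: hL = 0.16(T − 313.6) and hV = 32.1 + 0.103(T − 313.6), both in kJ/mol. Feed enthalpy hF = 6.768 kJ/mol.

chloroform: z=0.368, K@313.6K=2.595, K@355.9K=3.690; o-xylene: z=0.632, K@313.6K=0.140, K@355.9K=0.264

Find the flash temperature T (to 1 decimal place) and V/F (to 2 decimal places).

T = 329.8 K, V/F = 0.13

Adiabatic flash: solve Rachford–Rice at each trial T, then check hF = ψ·hV(T) + (1−ψ)·hL(T).
  T = 313.6 K: K = (2.595, 0.140), RR gives ψ = 0.032, H_out = 1.017 kJ/mol
  T = 355.9 K: K = (3.690, 0.264), RR gives ψ = 0.265, H_out = 14.637 kJ/mol
  T = 334.8 K: K = (3.130, 0.196), RR gives ψ = 0.161, H_out = 8.372 kJ/mol
  T = 324.2 K: K = (2.859, 0.167), RR gives ψ = 0.102, H_out = 4.897 kJ/mol
  T = 329.5 K: K = (2.994, 0.181), RR gives ψ = 0.132, H_out = 6.674 kJ/mol
  T = 332.1 K: K = (3.061, 0.188), RR gives ψ = 0.147, H_out = 7.516 kJ/mol
  T = 330.8 K: K = (3.027, 0.185), RR gives ψ = 0.140, H_out = 7.097 kJ/mol
Linear interpolation between T = 329.5 (H_out = 6.674) and T = 330.8 (H_out = 7.097) on hF = 6.768 gives T ≈ 329.8 K, at which ψ = 0.13.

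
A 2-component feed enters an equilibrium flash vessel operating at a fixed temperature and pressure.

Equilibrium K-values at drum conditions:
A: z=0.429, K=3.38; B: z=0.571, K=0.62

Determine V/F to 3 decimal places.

V/F = 0.889

Rachford–Rice: g(V/F) = Σ zᵢ(Kᵢ−1)/(1+V/F(Kᵢ−1)) = 0.
g(0) = ΣzᵢKᵢ − 1 = 0.804 and g(1) = 1 − Σzᵢ/Kᵢ = -0.048, so a root lies in (0, 1).
Iterate (Newton) starting at V/F = 0.5:
  V/F = 0.500: g = 0.1983, g' = -0.632 → V/F = 0.814
  V/F = 0.814: g = 0.0336, g' = -0.455 → V/F = 0.888
  V/F = 0.888: g = 0.0006, g' = -0.439 → V/F = 0.889
Converged at V/F = 0.889.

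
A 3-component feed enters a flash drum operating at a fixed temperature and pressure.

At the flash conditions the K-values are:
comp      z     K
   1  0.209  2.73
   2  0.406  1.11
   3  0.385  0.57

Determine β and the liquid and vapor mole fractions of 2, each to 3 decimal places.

Material balance + equilibrium reduce to Σ zᵢ(Kᵢ−1)/(1+β(Kᵢ−1)) = 0.
Feasibility: ΣzᵢKᵢ = 1.241, Σzᵢ/Kᵢ = 1.118 — both > 1, two phases present.
Newton–Raphson from β = 0.5:
  β = 0.500: g = 0.0253, g' = -0.300 → β = 0.584
  β = 0.584: g = 0.0006, g' = -0.286 → β = 0.587
Converged at β = 0.587.
Compositions from xᵢ = zᵢ/(1+β(Kᵢ−1)), yᵢ = Kᵢxᵢ:
  1: x = 0.104, y = 0.283
  2: x = 0.381, y = 0.423
  3: x = 0.515, y = 0.293

β = 0.587, x_2 = 0.381, y_2 = 0.423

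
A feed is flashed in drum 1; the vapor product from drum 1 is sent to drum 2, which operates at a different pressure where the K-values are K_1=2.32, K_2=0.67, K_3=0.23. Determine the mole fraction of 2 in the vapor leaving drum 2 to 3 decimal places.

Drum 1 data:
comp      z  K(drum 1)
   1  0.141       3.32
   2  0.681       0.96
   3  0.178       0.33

y_2 (drum 2) = 0.464

Drum 1:
Let ψ₁ = V/F and solve Σ zᵢ(Kᵢ−1)/(1+ψ₁(Kᵢ−1)) = 0.
g(0) = ΣzᵢKᵢ − 1 = 0.181 and g(1) = 1 − Σzᵢ/Kᵢ = -0.291, so a root lies in (0, 1).
Iterate (Newton) starting at ψ₁ = 0.46:
  ψ₁ = 0.460: g = -0.0419, g' = -0.346 → ψ₁ = 0.339
  ψ₁ = 0.339: g = 0.0013, g' = -0.373 → ψ₁ = 0.342
Converged at ψ₁ = 0.342.
Drum-1 compositions:
  1: x = 0.079, y = 0.261
  2: x = 0.690, y = 0.663
  3: x = 0.231, y = 0.076
Drum-2 feed = drum-1 vapor: z₂ = (0.2610, 0.6628, 0.0762).
Drum 2:
Newton iteration, ψ₂⁰ = 0.63:
  ψ₂ = 0.630: g = -0.2021, g' = -0.421 → ψ₂ = 0.150
  ψ₂ = 0.150: g = -0.0090, g' = -0.454 → ψ₂ = 0.130
  ψ₂ = 0.130: g = 0.0001, g' = -0.466 → ψ₂ = 0.131
Converged at ψ₂ = 0.131.
  1: x = 0.223, y = 0.516
  2: x = 0.693, y = 0.464
  3: x = 0.085, y = 0.019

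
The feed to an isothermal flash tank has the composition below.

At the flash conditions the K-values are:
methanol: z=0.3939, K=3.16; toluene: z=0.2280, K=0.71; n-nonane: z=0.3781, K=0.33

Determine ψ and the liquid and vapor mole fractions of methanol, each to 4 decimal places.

Rachford–Rice: g(ψ) = Σ zᵢ(Kᵢ−1)/(1+ψ(Kᵢ−1)) = 0.
Feasibility: ΣzᵢKᵢ = 1.5314, Σzᵢ/Kᵢ = 1.5915 — both > 1, two phases present.
Iterate (Newton) starting at ψ = 0.5:
  ψ = 0.5000: g = -0.04923, g' = -0.8348 → ψ = 0.4410
  ψ = 0.4410: g = 0.00033, g' = -0.8492 → ψ = 0.4414
Converged at ψ = 0.4414.
Compositions from xᵢ = zᵢ/(1+ψ(Kᵢ−1)), yᵢ = Kᵢxᵢ:
  methanol: x = 0.2016, y = 0.6372
  toluene: x = 0.2615, y = 0.1856
  n-nonane: x = 0.5369, y = 0.1772

ψ = 0.4414, x_methanol = 0.2016, y_methanol = 0.6372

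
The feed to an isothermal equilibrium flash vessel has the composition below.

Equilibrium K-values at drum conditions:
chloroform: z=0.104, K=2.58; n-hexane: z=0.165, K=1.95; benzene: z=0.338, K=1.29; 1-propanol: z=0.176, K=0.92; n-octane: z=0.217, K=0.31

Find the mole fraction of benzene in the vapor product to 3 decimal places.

Rachford–Rice: g(ψ) = Σ zᵢ(Kᵢ−1)/(1+ψ(Kᵢ−1)) = 0.
g(0) = ΣzᵢKᵢ − 1 = 0.255 and g(1) = 1 − Σzᵢ/Kᵢ = -0.278, so a root lies in (0, 1).
Newton iteration, ψ⁰ = 0.5:
  ψ = 0.500: g = 0.0404, g' = -0.413 → ψ = 0.598
  ψ = 0.598: g = -0.0016, g' = -0.450 → ψ = 0.594
Converged at ψ = 0.594.
Compositions from xᵢ = zᵢ/(1+ψ(Kᵢ−1)), yᵢ = Kᵢxᵢ:
  chloroform: x = 0.054, y = 0.138
  n-hexane: x = 0.105, y = 0.206
  benzene: x = 0.288, y = 0.372
  1-propanol: x = 0.185, y = 0.170
  n-octane: x = 0.368, y = 0.114

y_benzene = 0.372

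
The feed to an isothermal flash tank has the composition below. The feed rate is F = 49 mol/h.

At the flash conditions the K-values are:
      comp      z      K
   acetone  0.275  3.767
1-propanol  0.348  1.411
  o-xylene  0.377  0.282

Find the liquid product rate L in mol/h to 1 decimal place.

L = 23.6 mol/h

Rachford–Rice: g(ψ) = Σ zᵢ(Kᵢ−1)/(1+ψ(Kᵢ−1)) = 0.
g(0) = ΣzᵢKᵢ − 1 = 0.633 and g(1) = 1 − Σzᵢ/Kᵢ = -0.657, so a root lies in (0, 1).
Iterate (Newton) starting at ψ = 0.5:
  ψ = 0.500: g = 0.0156, g' = -0.884 → ψ = 0.518
Converged at ψ = 0.518.
Then V = ψ·F = 0.5176·49 = 25.4 mol/h and L = F − V = 23.6 mol/h.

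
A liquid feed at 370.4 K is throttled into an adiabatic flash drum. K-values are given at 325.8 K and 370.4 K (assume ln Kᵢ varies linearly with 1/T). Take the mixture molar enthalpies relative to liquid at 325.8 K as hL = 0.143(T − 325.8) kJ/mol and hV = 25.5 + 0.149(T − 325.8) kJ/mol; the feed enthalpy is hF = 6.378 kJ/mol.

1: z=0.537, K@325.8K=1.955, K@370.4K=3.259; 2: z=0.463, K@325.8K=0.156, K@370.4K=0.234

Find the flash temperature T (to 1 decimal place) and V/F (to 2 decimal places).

Adiabatic flash: solve Rachford–Rice at each trial T, then check hF = ψ·hV(T) + (1−ψ)·hL(T).
  T = 325.8 K: K = (1.955, 0.156), RR gives ψ = 0.151, H_out = 3.862 kJ/mol
  T = 370.4 K: K = (3.259, 0.234), RR gives ψ = 0.496, H_out = 19.161 kJ/mol
  T = 348.1 K: K = (2.566, 0.194), RR gives ψ = 0.370, H_out = 12.678 kJ/mol
  T = 337.0 K: K = (2.251, 0.174), RR gives ψ = 0.280, H_out = 8.771 kJ/mol
  T = 331.4 K: K = (2.100, 0.165), RR gives ψ = 0.222, H_out = 6.481 kJ/mol
  T = 328.6 K: K = (2.027, 0.161), RR gives ψ = 0.189, H_out = 5.220 kJ/mol
  T = 330.0 K: K = (2.064, 0.163), RR gives ψ = 0.206, H_out = 5.861 kJ/mol
Linear interpolation between T = 330.0 (H_out = 5.861) and T = 331.4 (H_out = 6.481) on hF = 6.378 gives T ≈ 331.2 K, at which ψ = 0.22.

T = 331.2 K, V/F = 0.22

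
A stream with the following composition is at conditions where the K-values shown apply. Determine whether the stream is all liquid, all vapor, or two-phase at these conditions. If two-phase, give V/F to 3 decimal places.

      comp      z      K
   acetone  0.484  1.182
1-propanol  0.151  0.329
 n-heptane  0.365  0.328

ΣzᵢKᵢ = 0.741; Σzᵢ/Kᵢ = 1.981.
Since ΣzᵢKᵢ < 1 the mixture is below its bubble point — single liquid phase.

all liquid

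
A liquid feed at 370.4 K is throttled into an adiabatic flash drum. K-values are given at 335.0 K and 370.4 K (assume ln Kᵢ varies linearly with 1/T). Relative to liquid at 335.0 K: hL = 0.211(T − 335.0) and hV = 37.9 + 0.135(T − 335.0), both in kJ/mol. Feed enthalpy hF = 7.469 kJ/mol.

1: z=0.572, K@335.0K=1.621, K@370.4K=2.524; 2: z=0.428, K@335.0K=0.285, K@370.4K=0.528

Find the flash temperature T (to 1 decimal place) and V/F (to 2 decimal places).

Adiabatic flash: solve Rachford–Rice at each trial T, then check hF = ψ·hV(T) + (1−ψ)·hL(T).
  T = 335.0 K: K = (1.621, 0.285), RR gives ψ = 0.111, H_out = 4.199 kJ/mol
  T = 370.4 K: K = (2.524, 0.528), RR gives ψ = 0.931, H_out = 40.250 kJ/mol
  T = 352.7 K: K = (2.045, 0.394), RR gives ψ = 0.534, H_out = 23.270 kJ/mol
  T = 343.9 K: K = (1.827, 0.337), RR gives ψ = 0.345, H_out = 14.729 kJ/mol
  T = 339.4 K: K = (1.721, 0.310), RR gives ψ = 0.235, H_out = 9.775 kJ/mol
  T = 337.2 K: K = (1.671, 0.297), RR gives ψ = 0.176, H_out = 7.100 kJ/mol
Linear interpolation between T = 337.2 (H_out = 7.100) and T = 339.4 (H_out = 9.775) on hF = 7.469 gives T ≈ 337.5 K, at which ψ = 0.18.

T = 337.5 K, V/F = 0.18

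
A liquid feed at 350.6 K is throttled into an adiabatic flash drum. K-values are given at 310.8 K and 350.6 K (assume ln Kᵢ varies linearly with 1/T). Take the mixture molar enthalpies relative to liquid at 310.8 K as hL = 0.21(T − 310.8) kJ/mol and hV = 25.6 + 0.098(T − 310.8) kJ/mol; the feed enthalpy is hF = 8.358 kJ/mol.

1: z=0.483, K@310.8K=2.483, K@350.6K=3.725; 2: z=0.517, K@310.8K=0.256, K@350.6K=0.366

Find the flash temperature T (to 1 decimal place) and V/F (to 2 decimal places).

Adiabatic flash: solve Rachford–Rice at each trial T, then check hF = ψ·hV(T) + (1−ψ)·hL(T).
  T = 310.8 K: K = (2.483, 0.256), RR gives ψ = 0.301, H_out = 7.695 kJ/mol
  T = 350.6 K: K = (3.725, 0.366), RR gives ψ = 0.572, H_out = 20.454 kJ/mol
  T = 330.7 K: K = (3.079, 0.309), RR gives ψ = 0.451, H_out = 14.712 kJ/mol
  T = 320.8 K: K = (2.776, 0.282), RR gives ψ = 0.382, H_out = 11.449 kJ/mol
  T = 315.8 K: K = (2.628, 0.269), RR gives ψ = 0.343, H_out = 9.643 kJ/mol
  T = 313.3 K: K = (2.555, 0.263), RR gives ψ = 0.322, H_out = 8.688 kJ/mol
  T = 312.1 K: K = (2.520, 0.259), RR gives ψ = 0.312, H_out = 8.217 kJ/mol
Linear interpolation between T = 312.1 (H_out = 8.217) and T = 313.3 (H_out = 8.688) on hF = 8.358 gives T ≈ 312.5 K, at which ψ = 0.32.

T = 312.5 K, V/F = 0.32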